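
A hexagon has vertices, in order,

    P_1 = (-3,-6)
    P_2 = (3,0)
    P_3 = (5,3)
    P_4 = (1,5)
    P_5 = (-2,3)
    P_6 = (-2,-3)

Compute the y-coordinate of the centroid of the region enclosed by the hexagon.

172/231

Apply the shoelace (surveyor's) formula. First the cross-terms c_i = x_i·y_{i+1} − x_{i+1}·y_i:
  18, 9, 22, 13, 12, 3  ⇒  2A = 77, A = 38.5.
Then Σ (y_i + y_{i+1})·c_i = 172, so ȳ = 172 / (6·38.5) = 172/231.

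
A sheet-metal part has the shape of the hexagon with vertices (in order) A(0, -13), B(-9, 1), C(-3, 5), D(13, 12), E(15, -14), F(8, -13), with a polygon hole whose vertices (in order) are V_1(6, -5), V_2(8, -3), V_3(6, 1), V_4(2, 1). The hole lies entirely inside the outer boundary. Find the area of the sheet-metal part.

386.5

Outer boundary:
Apply the surveyor's formula: 2A = Σ (x_i·y_{i+1} − x_{i+1}·y_i), indices taken mod 6.
Σ = (-117) + (-42) + (-101) + (-362) + (-83) + (-104) = -809
Area = |Σ|/2 = 404.5.
Hole:
Apply Gauss's area formula: 2A = Σ (x_i·y_{i+1} − x_{i+1}·y_i), indices taken mod 4.
Σ = (22) + (26) + (4) + (-16) = 36
Area = |Σ|/2 = 18.
Net area = 404.5 − 18 = 386.5.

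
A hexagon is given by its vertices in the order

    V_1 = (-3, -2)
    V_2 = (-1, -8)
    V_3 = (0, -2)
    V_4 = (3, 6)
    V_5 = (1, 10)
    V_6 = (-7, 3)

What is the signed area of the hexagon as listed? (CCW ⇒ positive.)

75

Apply the surveyor's formula: 2A = Σ (x_i·y_{i+1} − x_{i+1}·y_i), indices taken mod 6.
Cross-terms: 22, 2, 6, 24, 73, 23  ⇒  Σ = 150
Signed area = Σ/2 = 75 (positive ⇒ counter-clockwise traversal).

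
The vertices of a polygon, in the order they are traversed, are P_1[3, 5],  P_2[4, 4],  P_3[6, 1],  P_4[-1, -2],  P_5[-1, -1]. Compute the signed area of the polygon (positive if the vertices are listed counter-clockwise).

P_1→P_2: (3)(4) − (4)(5) = -8
P_2→P_3: (4)(1) − (6)(4) = -20
P_3→P_4: (6)(-2) − (-1)(1) = -11
P_4→P_5: (-1)(-1) − (-1)(-2) = -1
P_5→P_1: (-1)(5) − (3)(-1) = -2
Σ = -42
Signed area = Σ/2 = -21 (negative ⇒ clockwise traversal).

-21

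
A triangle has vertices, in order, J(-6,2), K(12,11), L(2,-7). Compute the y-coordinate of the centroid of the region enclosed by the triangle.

Apply the surveyor's formula. First the cross-terms c_i = x_i·y_{i+1} − x_{i+1}·y_i:
  -90, -106, -38  ⇒  2A = -234, A = -117.
Then Σ (y_i + y_{i+1})·c_i = -1404, so ȳ = -1404 / (6·(-117)) = 2.

2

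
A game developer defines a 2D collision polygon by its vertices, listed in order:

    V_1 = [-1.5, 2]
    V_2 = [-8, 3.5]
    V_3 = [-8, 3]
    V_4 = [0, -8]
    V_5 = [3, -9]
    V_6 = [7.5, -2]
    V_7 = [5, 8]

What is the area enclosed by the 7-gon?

128.125

Σ = (10.75) + (4) + (64) + (24) + (61.5) + (70) + (22) = 256.25
Area = |Σ|/2 = 128.125.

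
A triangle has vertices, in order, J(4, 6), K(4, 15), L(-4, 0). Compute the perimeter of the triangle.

|JK| = √((0)² + (9)²) = √81 = 9
|KL| = √((-8)² + (-15)²) = √289 = 17
|LJ| = √((8)² + (6)²) = √100 = 10
Perimeter = 9 + 17 + 10 = 36.

36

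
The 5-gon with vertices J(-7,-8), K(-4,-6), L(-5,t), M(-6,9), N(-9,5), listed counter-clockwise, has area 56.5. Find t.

10

The doubled signed area Σ (x_i y_{i+1} − x_{i+1} y_i) is linear in t.
With t=0 it equals 93; the coefficient of t is 2 (from the two edges through L).
So 2·t + 93 = 2·56.5 = 113 ⇒ t = 10.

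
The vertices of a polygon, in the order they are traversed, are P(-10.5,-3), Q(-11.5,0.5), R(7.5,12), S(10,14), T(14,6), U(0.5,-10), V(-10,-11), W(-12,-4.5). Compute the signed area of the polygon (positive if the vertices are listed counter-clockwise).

-339.625

Apply the surveyor's formula: 2A = Σ (x_i·y_{i+1} − x_{i+1}·y_i), indices taken mod 8.
Σ = (-39.75) + (-141.75) + (-15) + (-136) + (-143) + (-105.5) + (-87) + (-11.25) = -679.25
Signed area = Σ/2 = -339.625 (negative ⇒ clockwise traversal).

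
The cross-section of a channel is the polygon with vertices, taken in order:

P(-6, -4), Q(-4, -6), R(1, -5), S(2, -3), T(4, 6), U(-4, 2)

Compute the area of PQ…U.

Σ = (20) + (26) + (7) + (24) + (32) + (28) = 137
Area = |Σ|/2 = 68.5.

68.5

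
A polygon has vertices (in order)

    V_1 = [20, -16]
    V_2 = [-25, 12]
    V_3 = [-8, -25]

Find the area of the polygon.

594.5

V_1→V_2: (20)(12) − (-25)(-16) = -160
V_2→V_3: (-25)(-25) − (-8)(12) = 721
V_3→V_1: (-8)(-16) − (20)(-25) = 628
Σ = 1189
Area = |Σ|/2 = 594.5.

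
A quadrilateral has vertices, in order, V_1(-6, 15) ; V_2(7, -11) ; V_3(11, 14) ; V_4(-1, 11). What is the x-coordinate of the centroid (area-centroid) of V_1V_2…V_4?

272/61

Apply the surveyor's formula. First the cross-terms c_i = x_i·y_{i+1} − x_{i+1}·y_i:
  -39, 219, 135, 51  ⇒  2A = 366, A = 183.
Then Σ (x_i + x_{i+1})·c_i = 4896, so x̄ = 4896 / (6·183) = 272/61.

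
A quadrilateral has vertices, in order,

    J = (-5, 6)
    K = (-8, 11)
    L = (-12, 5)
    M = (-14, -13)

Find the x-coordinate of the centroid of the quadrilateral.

Apply the shoelace (surveyor's) formula. First the cross-terms c_i = x_i·y_{i+1} − x_{i+1}·y_i:
  -7, 92, 226, -149  ⇒  2A = 162, A = 81.
Then Σ (x_i + x_{i+1})·c_i = -4794, so x̄ = -4794 / (6·81) = -799/81.

-799/81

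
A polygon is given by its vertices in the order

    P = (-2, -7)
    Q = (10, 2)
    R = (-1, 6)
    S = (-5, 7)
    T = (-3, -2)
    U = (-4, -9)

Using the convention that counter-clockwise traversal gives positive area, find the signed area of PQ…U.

Apply Gauss's area formula: 2A = Σ (x_i·y_{i+1} − x_{i+1}·y_i), indices taken mod 6.
P→Q: (-2)(2) − (10)(-7) = 66
Q→R: (10)(6) − (-1)(2) = 62
R→S: (-1)(7) − (-5)(6) = 23
S→T: (-5)(-2) − (-3)(7) = 31
T→U: (-3)(-9) − (-4)(-2) = 19
U→P: (-4)(-7) − (-2)(-9) = 10
Σ = 211
Signed area = Σ/2 = 105.5 (positive ⇒ counter-clockwise traversal).

105.5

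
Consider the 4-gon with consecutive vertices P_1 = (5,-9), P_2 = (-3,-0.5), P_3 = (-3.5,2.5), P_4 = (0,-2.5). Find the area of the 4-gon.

P_1→P_2: (5)(-0.5) − (-3)(-9) = -29.5
P_2→P_3: (-3)(2.5) − (-3.5)(-0.5) = -9.25
P_3→P_4: (-3.5)(-2.5) − (0)(2.5) = 8.75
P_4→P_1: (0)(-9) − (5)(-2.5) = 12.5
Σ = -17.5
Area = |Σ|/2 = 8.75.

8.75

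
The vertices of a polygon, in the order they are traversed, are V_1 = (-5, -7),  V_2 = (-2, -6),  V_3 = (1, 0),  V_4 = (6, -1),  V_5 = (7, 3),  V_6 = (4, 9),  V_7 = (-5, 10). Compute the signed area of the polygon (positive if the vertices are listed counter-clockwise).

133.5

Cross-terms: 16, 6, -1, 25, 51, 85, 85  ⇒  Σ = 267
Signed area = Σ/2 = 133.5 (positive ⇒ counter-clockwise traversal).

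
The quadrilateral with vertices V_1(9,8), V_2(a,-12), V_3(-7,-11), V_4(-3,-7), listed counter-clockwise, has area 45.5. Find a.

Write out the shoelace sum; only the two edges meeting at V_2 involve a:
2·Area = [(9·(-12) − a·8) + (a·(-11) − (-7)·(-12))] + 55
       = -19·a + -137 = 91
⇒ a = -12.

-12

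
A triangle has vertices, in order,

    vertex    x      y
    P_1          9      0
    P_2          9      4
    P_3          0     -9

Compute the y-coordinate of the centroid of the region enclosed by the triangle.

-5/3

Apply the shoelace (surveyor's) formula. First the cross-terms c_i = x_i·y_{i+1} − x_{i+1}·y_i:
  36, -81, 81  ⇒  2A = 36, A = 18.
Then Σ (y_i + y_{i+1})·c_i = -180, so ȳ = -180 / (6·18) = -5/3.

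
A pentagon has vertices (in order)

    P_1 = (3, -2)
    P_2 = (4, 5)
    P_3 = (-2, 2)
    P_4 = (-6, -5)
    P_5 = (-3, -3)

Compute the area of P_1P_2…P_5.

Apply the shoelace formula: 2A = Σ (x_i·y_{i+1} − x_{i+1}·y_i), indices taken mod 5.
Σ = (23) + (18) + (22) + (3) + (15) = 81
Area = |Σ|/2 = 40.5.

40.5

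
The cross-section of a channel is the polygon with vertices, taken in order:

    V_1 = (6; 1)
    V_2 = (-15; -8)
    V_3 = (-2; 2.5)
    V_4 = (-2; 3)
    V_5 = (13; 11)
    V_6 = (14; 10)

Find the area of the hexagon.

109.25

Cross-terms: -33, -53.5, -1, -61, -24, -46  ⇒  Σ = -218.5
Area = |Σ|/2 = 109.25.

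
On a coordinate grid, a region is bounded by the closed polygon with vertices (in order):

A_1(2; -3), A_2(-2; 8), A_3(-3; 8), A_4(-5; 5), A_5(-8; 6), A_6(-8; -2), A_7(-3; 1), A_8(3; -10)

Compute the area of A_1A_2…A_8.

70.5

Σ = (10) + (8) + (25) + (10) + (64) + (-14) + (27) + (11) = 141
Area = |Σ|/2 = 70.5.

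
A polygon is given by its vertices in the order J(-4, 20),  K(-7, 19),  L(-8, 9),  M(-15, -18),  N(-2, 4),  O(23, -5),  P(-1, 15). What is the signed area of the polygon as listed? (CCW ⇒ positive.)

317

Apply the surveyor's formula: 2A = Σ (x_i·y_{i+1} − x_{i+1}·y_i), indices taken mod 7.
Σ = (64) + (89) + (279) + (-96) + (-82) + (340) + (40) = 634
Signed area = Σ/2 = 317 (positive ⇒ counter-clockwise traversal).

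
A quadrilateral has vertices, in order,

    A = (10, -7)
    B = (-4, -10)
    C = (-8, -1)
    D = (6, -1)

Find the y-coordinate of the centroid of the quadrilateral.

Apply the surveyor's formula. First the cross-terms c_i = x_i·y_{i+1} − x_{i+1}·y_i:
  -128, -76, 14, -32  ⇒  2A = -222, A = -111.
Then Σ (y_i + y_{i+1})·c_i = 3240, so ȳ = 3240 / (6·(-111)) = -180/37.

-180/37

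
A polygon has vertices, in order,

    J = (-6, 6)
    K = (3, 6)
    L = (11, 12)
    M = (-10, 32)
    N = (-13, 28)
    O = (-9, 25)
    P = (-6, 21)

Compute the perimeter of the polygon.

|JK| = √((9)² + (0)²) = √81 = 9
|KL| = √((8)² + (6)²) = √100 = 10
|LM| = √((-21)² + (20)²) = √841 = 29
|MN| = √((-3)² + (-4)²) = √25 = 5
|NO| = √((4)² + (-3)²) = √25 = 5
|OP| = √((3)² + (-4)²) = √25 = 5
|PJ| = √((0)² + (-15)²) = √225 = 15
Perimeter = 9 + 10 + 29 + 5 + 5 + 5 + 15 = 78.

78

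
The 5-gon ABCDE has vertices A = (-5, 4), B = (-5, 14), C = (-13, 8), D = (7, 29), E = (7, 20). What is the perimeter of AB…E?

78

|AB| = √((0)² + (10)²) = √100 = 10
|BC| = √((-8)² + (-6)²) = √100 = 10
|CD| = √((20)² + (21)²) = √841 = 29
|DE| = √((0)² + (-9)²) = √81 = 9
|EA| = √((-12)² + (-16)²) = √400 = 20
Perimeter = 10 + 10 + 29 + 9 + 20 = 78.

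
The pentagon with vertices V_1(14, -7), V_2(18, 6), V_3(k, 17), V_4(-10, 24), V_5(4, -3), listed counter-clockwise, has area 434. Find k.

13

Write out the shoelace sum; only the two edges meeting at V_3 involve k:
2·Area = [(18·17 − k·6) + (k·24 − (-10)·17)] + 158
       = 18·k + 634 = 868
⇒ k = 13.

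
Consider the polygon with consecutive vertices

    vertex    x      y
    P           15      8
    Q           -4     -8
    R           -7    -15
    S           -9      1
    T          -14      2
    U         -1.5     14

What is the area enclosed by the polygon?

Apply Gauss's area formula: 2A = Σ (x_i·y_{i+1} − x_{i+1}·y_i), indices taken mod 6.
Σ = (-88) + (4) + (-142) + (-4) + (-193) + (-222) = -645
Area = |Σ|/2 = 322.5.

322.5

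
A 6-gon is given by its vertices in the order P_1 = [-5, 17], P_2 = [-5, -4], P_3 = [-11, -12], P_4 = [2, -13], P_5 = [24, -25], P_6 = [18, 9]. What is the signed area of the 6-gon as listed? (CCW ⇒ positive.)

783.5

Apply the shoelace (surveyor's) formula: 2A = Σ (x_i·y_{i+1} − x_{i+1}·y_i), indices taken mod 6.
Σ = (105) + (16) + (167) + (262) + (666) + (351) = 1567
Signed area = Σ/2 = 783.5 (positive ⇒ counter-clockwise traversal).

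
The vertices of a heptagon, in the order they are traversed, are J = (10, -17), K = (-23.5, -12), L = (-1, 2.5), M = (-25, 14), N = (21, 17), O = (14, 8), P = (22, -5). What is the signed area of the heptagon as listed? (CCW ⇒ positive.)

-950.375

Apply the surveyor's formula: 2A = Σ (x_i·y_{i+1} − x_{i+1}·y_i), indices taken mod 7.
Cross-terms: -519.5, -70.75, 48.5, -719, -70, -246, -324  ⇒  Σ = -1900.75
Signed area = Σ/2 = -950.375 (negative ⇒ clockwise traversal).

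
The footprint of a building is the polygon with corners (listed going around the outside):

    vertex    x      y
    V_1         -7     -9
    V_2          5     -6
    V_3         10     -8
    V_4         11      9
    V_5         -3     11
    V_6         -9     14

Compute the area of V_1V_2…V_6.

334.5

Apply the shoelace formula: 2A = Σ (x_i·y_{i+1} − x_{i+1}·y_i), indices taken mod 6.
Σ = (87) + (20) + (178) + (148) + (57) + (179) = 669
Area = |Σ|/2 = 334.5.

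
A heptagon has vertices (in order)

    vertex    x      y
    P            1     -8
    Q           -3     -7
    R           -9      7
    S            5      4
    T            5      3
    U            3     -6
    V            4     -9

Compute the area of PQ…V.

128

P→Q: (1)(-7) − (-3)(-8) = -31
Q→R: (-3)(7) − (-9)(-7) = -84
R→S: (-9)(4) − (5)(7) = -71
S→T: (5)(3) − (5)(4) = -5
T→U: (5)(-6) − (3)(3) = -39
U→V: (3)(-9) − (4)(-6) = -3
V→P: (4)(-8) − (1)(-9) = -23
Σ = -256
Area = |Σ|/2 = 128.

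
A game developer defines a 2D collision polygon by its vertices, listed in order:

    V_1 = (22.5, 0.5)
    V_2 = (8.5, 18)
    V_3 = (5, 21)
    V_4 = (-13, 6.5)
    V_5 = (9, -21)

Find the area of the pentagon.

Apply the shoelace formula: 2A = Σ (x_i·y_{i+1} − x_{i+1}·y_i), indices taken mod 5.
Cross-terms: 400.75, 88.5, 305.5, 214.5, 477  ⇒  Σ = 1486.25
Area = |Σ|/2 = 743.125.

743.125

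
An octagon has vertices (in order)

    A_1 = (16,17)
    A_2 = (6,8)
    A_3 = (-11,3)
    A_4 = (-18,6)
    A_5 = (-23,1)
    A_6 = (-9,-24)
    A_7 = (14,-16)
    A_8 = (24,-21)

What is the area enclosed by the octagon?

1057.5

Apply the shoelace (surveyor's) formula: 2A = Σ (x_i·y_{i+1} − x_{i+1}·y_i), indices taken mod 8.
A_1→A_2: (16)(8) − (6)(17) = 26
A_2→A_3: (6)(3) − (-11)(8) = 106
A_3→A_4: (-11)(6) − (-18)(3) = -12
A_4→A_5: (-18)(1) − (-23)(6) = 120
A_5→A_6: (-23)(-24) − (-9)(1) = 561
A_6→A_7: (-9)(-16) − (14)(-24) = 480
A_7→A_8: (14)(-21) − (24)(-16) = 90
A_8→A_1: (24)(17) − (16)(-21) = 744
Σ = 2115
Area = |Σ|/2 = 1057.5.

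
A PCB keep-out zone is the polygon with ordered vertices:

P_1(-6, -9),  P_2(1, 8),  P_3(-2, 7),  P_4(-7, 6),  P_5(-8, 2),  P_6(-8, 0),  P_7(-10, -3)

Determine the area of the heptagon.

Apply the shoelace (surveyor's) formula: 2A = Σ (x_i·y_{i+1} − x_{i+1}·y_i), indices taken mod 7.
Σ = (-39) + (23) + (37) + (34) + (16) + (24) + (72) = 167
Area = |Σ|/2 = 83.5.

83.5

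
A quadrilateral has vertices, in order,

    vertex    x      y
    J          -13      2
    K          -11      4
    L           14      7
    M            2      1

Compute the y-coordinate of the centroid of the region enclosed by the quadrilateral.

796/219

Apply the shoelace (surveyor's) formula. First the cross-terms c_i = x_i·y_{i+1} − x_{i+1}·y_i:
  -30, -133, 0, 17  ⇒  2A = -146, A = -73.
Then Σ (y_i + y_{i+1})·c_i = -1592, so ȳ = -1592 / (6·(-73)) = 796/219.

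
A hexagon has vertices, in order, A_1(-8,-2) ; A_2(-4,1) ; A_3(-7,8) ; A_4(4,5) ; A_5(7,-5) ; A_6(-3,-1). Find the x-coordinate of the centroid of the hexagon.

1/187

Apply the shoelace formula. First the cross-terms c_i = x_i·y_{i+1} − x_{i+1}·y_i:
  -16, -25, -67, -55, -22, -2  ⇒  2A = -187, A = -93.5.
Then Σ (x_i + x_{i+1})·c_i = -3, so x̄ = -3 / (6·(-93.5)) = 1/187.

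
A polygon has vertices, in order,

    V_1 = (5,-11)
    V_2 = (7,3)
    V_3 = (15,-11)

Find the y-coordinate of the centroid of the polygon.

-19/3

Apply Gauss's area formula. First the cross-terms c_i = x_i·y_{i+1} − x_{i+1}·y_i:
  92, -122, -110  ⇒  2A = -140, A = -70.
Then Σ (y_i + y_{i+1})·c_i = 2660, so ȳ = 2660 / (6·(-70)) = -19/3.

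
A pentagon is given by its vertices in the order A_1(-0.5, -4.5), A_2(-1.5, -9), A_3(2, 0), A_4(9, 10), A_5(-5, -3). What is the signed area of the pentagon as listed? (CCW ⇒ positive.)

Apply Gauss's area formula: 2A = Σ (x_i·y_{i+1} − x_{i+1}·y_i), indices taken mod 5.
A_1→A_2: (-0.5)(-9) − (-1.5)(-4.5) = -2.25
A_2→A_3: (-1.5)(0) − (2)(-9) = 18
A_3→A_4: (2)(10) − (9)(0) = 20
A_4→A_5: (9)(-3) − (-5)(10) = 23
A_5→A_1: (-5)(-4.5) − (-0.5)(-3) = 21
Σ = 79.75
Signed area = Σ/2 = 39.875 (positive ⇒ counter-clockwise traversal).

39.875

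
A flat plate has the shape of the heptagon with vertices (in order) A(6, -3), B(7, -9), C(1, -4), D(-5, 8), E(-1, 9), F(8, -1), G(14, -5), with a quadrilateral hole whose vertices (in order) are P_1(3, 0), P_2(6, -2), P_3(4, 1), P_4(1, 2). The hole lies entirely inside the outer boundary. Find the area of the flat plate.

100.5

Outer boundary:
Apply the shoelace (surveyor's) formula: 2A = Σ (x_i·y_{i+1} − x_{i+1}·y_i), indices taken mod 7.
A→B: (6)(-9) − (7)(-3) = -33
B→C: (7)(-4) − (1)(-9) = -19
C→D: (1)(8) − (-5)(-4) = -12
D→E: (-5)(9) − (-1)(8) = -37
E→F: (-1)(-1) − (8)(9) = -71
F→G: (8)(-5) − (14)(-1) = -26
G→A: (14)(-3) − (6)(-5) = -12
Σ = -210
Area = |Σ|/2 = 105.
Hole:
Apply Gauss's area formula: 2A = Σ (x_i·y_{i+1} − x_{i+1}·y_i), indices taken mod 4.
Cross-terms: -6, 14, 7, -6  ⇒  Σ = 9
Area = |Σ|/2 = 4.5.
Net area = 105 − 4.5 = 100.5.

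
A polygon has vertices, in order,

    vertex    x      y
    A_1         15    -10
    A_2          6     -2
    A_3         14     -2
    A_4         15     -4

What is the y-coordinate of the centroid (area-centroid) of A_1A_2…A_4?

Apply the shoelace formula. First the cross-terms c_i = x_i·y_{i+1} − x_{i+1}·y_i:
  30, 16, -26, -90  ⇒  2A = -70, A = -35.
Then Σ (y_i + y_{i+1})·c_i = 992, so ȳ = 992 / (6·(-35)) = -496/105.

-496/105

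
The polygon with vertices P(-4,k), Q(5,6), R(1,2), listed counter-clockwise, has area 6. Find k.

-6

The doubled signed area Σ (x_i y_{i+1} − x_{i+1} y_i) is linear in k.
With k=0 it equals -12; the coefficient of k is -4 (from the two edges through P).
So -4·k + -12 = 2·6 = 12 ⇒ k = -6.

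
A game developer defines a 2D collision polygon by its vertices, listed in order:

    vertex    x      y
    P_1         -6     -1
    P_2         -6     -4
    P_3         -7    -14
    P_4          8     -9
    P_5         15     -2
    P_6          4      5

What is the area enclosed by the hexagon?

Σ = (18) + (56) + (175) + (119) + (83) + (26) = 477
Area = |Σ|/2 = 238.5.

238.5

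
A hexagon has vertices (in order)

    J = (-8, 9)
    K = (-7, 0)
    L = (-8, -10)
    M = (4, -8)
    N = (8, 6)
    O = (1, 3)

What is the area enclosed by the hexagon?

188

Apply the shoelace formula: 2A = Σ (x_i·y_{i+1} − x_{i+1}·y_i), indices taken mod 6.
Σ = (63) + (70) + (104) + (88) + (18) + (33) = 376
Area = |Σ|/2 = 188.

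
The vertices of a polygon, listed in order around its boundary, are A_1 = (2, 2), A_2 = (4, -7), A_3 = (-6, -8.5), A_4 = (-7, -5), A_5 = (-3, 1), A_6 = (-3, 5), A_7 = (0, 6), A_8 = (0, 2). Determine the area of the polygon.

Apply the surveyor's formula: 2A = Σ (x_i·y_{i+1} − x_{i+1}·y_i), indices taken mod 8.
A_1→A_2: (2)(-7) − (4)(2) = -22
A_2→A_3: (4)(-8.5) − (-6)(-7) = -76
A_3→A_4: (-6)(-5) − (-7)(-8.5) = -29.5
A_4→A_5: (-7)(1) − (-3)(-5) = -22
A_5→A_6: (-3)(5) − (-3)(1) = -12
A_6→A_7: (-3)(6) − (0)(5) = -18
A_7→A_8: (0)(2) − (0)(6) = 0
A_8→A_1: (0)(2) − (2)(2) = -4
Σ = -183.5
Area = |Σ|/2 = 91.75.

91.75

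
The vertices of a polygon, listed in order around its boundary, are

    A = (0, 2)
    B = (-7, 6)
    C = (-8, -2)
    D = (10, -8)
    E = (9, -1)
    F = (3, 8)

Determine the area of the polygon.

Apply the shoelace formula: 2A = Σ (x_i·y_{i+1} − x_{i+1}·y_i), indices taken mod 6.
Σ = (14) + (62) + (84) + (62) + (75) + (6) = 303
Area = |Σ|/2 = 151.5.

151.5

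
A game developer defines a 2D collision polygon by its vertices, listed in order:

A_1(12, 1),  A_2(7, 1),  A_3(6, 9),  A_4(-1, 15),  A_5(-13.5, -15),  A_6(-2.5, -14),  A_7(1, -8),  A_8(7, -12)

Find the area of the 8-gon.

379.5

Apply the shoelace (surveyor's) formula: 2A = Σ (x_i·y_{i+1} − x_{i+1}·y_i), indices taken mod 8.
Cross-terms: 5, 57, 99, 217.5, 151.5, 34, 44, 151  ⇒  Σ = 759
Area = |Σ|/2 = 379.5.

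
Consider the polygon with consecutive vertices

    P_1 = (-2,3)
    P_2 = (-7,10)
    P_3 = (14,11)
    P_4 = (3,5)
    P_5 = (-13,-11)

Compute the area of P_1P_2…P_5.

104

Σ = (1) + (-217) + (37) + (32) + (-61) = -208
Area = |Σ|/2 = 104.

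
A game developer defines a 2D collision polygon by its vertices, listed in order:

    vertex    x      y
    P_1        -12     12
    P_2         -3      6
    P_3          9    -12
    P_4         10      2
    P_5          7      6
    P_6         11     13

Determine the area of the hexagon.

221.5

Apply the shoelace (surveyor's) formula: 2A = Σ (x_i·y_{i+1} − x_{i+1}·y_i), indices taken mod 6.
Σ = (-36) + (-18) + (138) + (46) + (25) + (288) = 443
Area = |Σ|/2 = 221.5.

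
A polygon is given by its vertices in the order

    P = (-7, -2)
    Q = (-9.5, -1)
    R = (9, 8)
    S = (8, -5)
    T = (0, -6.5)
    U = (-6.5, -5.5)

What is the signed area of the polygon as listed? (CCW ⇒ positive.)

-153.875

Apply the shoelace (surveyor's) formula: 2A = Σ (x_i·y_{i+1} − x_{i+1}·y_i), indices taken mod 6.
Σ = (-12) + (-67) + (-109) + (-52) + (-42.25) + (-25.5) = -307.75
Signed area = Σ/2 = -153.875 (negative ⇒ clockwise traversal).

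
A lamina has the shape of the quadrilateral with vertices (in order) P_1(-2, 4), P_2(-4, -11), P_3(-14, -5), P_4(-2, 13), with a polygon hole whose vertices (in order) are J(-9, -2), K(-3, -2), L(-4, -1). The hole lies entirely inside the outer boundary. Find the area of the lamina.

132

Outer boundary:
P_1→P_2: (-2)(-11) − (-4)(4) = 38
P_2→P_3: (-4)(-5) − (-14)(-11) = -134
P_3→P_4: (-14)(13) − (-2)(-5) = -192
P_4→P_1: (-2)(4) − (-2)(13) = 18
Σ = -270
Area = |Σ|/2 = 135.
Hole:
Apply the shoelace formula: 2A = Σ (x_i·y_{i+1} − x_{i+1}·y_i), indices taken mod 3.
Cross-terms: 12, -5, -1  ⇒  Σ = 6
Area = |Σ|/2 = 3.
Net area = 135 − 3 = 132.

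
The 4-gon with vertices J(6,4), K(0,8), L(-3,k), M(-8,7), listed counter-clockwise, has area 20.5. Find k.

8

Write out the shoelace sum; only the two edges meeting at L involve k:
2·Area = [(0·k − (-3)·8) + ((-3)·7 − (-8)·k)] + -26
       = 8·k + -23 = 41
⇒ k = 8.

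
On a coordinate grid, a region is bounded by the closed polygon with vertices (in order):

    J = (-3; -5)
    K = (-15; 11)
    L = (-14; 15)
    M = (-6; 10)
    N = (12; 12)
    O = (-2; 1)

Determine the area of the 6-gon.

186

Apply Gauss's area formula: 2A = Σ (x_i·y_{i+1} − x_{i+1}·y_i), indices taken mod 6.
Σ = (-108) + (-71) + (-50) + (-192) + (36) + (13) = -372
Area = |Σ|/2 = 186.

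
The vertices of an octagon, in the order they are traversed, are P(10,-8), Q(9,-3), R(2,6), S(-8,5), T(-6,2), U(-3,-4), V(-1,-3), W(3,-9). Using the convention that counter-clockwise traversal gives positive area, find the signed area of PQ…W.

Apply the shoelace formula: 2A = Σ (x_i·y_{i+1} − x_{i+1}·y_i), indices taken mod 8.
Σ = (42) + (60) + (58) + (14) + (30) + (5) + (18) + (66) = 293
Signed area = Σ/2 = 146.5 (positive ⇒ counter-clockwise traversal).

146.5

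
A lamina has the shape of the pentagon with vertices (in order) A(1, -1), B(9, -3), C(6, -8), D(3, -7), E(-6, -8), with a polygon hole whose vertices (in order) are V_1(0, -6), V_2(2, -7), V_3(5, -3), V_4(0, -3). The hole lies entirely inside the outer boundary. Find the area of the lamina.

Outer boundary:
Apply the surveyor's formula: 2A = Σ (x_i·y_{i+1} − x_{i+1}·y_i), indices taken mod 5.
Σ = (6) + (-54) + (-18) + (-66) + (14) = -118
Area = |Σ|/2 = 59.
Hole:
Cross-terms: 12, 29, -15, 0  ⇒  Σ = 26
Area = |Σ|/2 = 13.
Net area = 59 − 13 = 46.

46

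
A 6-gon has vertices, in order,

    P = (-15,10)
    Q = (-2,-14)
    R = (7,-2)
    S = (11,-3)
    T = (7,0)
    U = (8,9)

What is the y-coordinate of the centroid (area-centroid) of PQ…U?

Apply the shoelace (surveyor's) formula. First the cross-terms c_i = x_i·y_{i+1} − x_{i+1}·y_i:
  230, 102, 1, 21, 63, 215  ⇒  2A = 632, A = 316.
Then Σ (y_i + y_{i+1})·c_i = 2032, so ȳ = 2032 / (6·316) = 254/237.

254/237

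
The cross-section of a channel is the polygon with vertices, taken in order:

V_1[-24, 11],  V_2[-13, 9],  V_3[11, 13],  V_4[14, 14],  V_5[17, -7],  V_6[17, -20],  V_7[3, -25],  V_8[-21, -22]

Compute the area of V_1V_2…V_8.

1320.5

Apply the shoelace (surveyor's) formula: 2A = Σ (x_i·y_{i+1} − x_{i+1}·y_i), indices taken mod 8.
Cross-terms: -73, -268, -28, -336, -221, -365, -591, -759  ⇒  Σ = -2641
Area = |Σ|/2 = 1320.5.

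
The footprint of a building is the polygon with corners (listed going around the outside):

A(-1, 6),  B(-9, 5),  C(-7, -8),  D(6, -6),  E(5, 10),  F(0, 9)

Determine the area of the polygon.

195

A→B: (-1)(5) − (-9)(6) = 49
B→C: (-9)(-8) − (-7)(5) = 107
C→D: (-7)(-6) − (6)(-8) = 90
D→E: (6)(10) − (5)(-6) = 90
E→F: (5)(9) − (0)(10) = 45
F→A: (0)(6) − (-1)(9) = 9
Σ = 390
Area = |Σ|/2 = 195.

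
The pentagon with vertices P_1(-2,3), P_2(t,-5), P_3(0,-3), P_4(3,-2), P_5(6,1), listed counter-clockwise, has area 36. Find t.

The doubled signed area Σ (x_i y_{i+1} − x_{i+1} y_i) is linear in t.
With t=0 it equals 54; the coefficient of t is -6 (from the two edges through P_2).
So -6·t + 54 = 2·36 = 72 ⇒ t = -3.

-3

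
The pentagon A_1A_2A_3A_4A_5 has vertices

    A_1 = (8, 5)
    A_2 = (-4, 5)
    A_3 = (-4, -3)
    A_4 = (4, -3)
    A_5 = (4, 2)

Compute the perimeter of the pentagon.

38

|A_1A_2| = √((-12)² + (0)²) = √144 = 12
|A_2A_3| = √((0)² + (-8)²) = √64 = 8
|A_3A_4| = √((8)² + (0)²) = √64 = 8
|A_4A_5| = √((0)² + (5)²) = √25 = 5
|A_5A_1| = √((4)² + (3)²) = √25 = 5
Perimeter = 12 + 8 + 8 + 5 + 5 = 38.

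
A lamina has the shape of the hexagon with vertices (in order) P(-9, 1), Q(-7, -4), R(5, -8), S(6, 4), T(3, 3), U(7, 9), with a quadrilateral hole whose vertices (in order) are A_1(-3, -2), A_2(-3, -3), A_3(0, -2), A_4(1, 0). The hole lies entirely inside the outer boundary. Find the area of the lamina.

139

Outer boundary:
Apply the surveyor's formula: 2A = Σ (x_i·y_{i+1} − x_{i+1}·y_i), indices taken mod 6.
Σ = (43) + (76) + (68) + (6) + (6) + (88) = 287
Area = |Σ|/2 = 143.5.
Hole:
Apply the shoelace formula: 2A = Σ (x_i·y_{i+1} − x_{i+1}·y_i), indices taken mod 4.
Σ = (3) + (6) + (2) + (-2) = 9
Area = |Σ|/2 = 4.5.
Net area = 143.5 − 4.5 = 139.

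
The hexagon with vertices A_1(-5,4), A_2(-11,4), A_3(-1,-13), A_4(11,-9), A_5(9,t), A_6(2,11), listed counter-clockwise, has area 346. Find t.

14

The doubled signed area Σ (x_i y_{i+1} − x_{i+1} y_i) is linear in t.
With t=0 it equals 566; the coefficient of t is 9 (from the two edges through A_5).
So 9·t + 566 = 2·346 = 692 ⇒ t = 14.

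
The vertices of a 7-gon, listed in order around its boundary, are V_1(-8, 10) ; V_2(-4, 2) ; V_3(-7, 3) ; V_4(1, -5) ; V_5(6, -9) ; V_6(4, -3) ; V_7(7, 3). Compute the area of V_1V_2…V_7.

Σ = (24) + (2) + (32) + (21) + (18) + (33) + (94) = 224
Area = |Σ|/2 = 112.

112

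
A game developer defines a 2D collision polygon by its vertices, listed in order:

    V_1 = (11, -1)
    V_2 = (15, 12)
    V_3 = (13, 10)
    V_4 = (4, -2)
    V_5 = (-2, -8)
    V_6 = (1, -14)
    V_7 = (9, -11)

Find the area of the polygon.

Apply the shoelace formula: 2A = Σ (x_i·y_{i+1} − x_{i+1}·y_i), indices taken mod 7.
V_1→V_2: (11)(12) − (15)(-1) = 147
V_2→V_3: (15)(10) − (13)(12) = -6
V_3→V_4: (13)(-2) − (4)(10) = -66
V_4→V_5: (4)(-8) − (-2)(-2) = -36
V_5→V_6: (-2)(-14) − (1)(-8) = 36
V_6→V_7: (1)(-11) − (9)(-14) = 115
V_7→V_1: (9)(-1) − (11)(-11) = 112
Σ = 302
Area = |Σ|/2 = 151.

151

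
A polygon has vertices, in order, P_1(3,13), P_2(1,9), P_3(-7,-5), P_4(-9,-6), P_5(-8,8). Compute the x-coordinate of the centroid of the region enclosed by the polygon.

-812/179

Apply the shoelace (surveyor's) formula. First the cross-terms c_i = x_i·y_{i+1} − x_{i+1}·y_i:
  14, 58, -3, -120, -128  ⇒  2A = -179, A = -89.5.
Then Σ (x_i + x_{i+1})·c_i = 2436, so x̄ = 2436 / (6·(-89.5)) = -812/179.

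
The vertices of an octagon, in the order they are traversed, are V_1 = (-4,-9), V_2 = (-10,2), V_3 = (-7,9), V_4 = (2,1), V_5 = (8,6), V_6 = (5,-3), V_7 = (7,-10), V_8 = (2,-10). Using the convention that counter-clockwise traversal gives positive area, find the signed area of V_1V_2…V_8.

Σ = (-98) + (-76) + (-25) + (4) + (-54) + (-29) + (-50) + (-58) = -386
Signed area = Σ/2 = -193 (negative ⇒ clockwise traversal).

-193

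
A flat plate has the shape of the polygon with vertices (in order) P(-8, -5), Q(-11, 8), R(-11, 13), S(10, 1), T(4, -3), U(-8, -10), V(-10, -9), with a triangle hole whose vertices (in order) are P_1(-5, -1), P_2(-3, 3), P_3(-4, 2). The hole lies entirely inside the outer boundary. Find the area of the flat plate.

Outer boundary:
Σ = (-119) + (-55) + (-141) + (-34) + (-64) + (-28) + (-22) = -463
Area = |Σ|/2 = 231.5.
Hole:
Apply Gauss's area formula: 2A = Σ (x_i·y_{i+1} − x_{i+1}·y_i), indices taken mod 3.
Cross-terms: -18, 6, 14  ⇒  Σ = 2
Area = |Σ|/2 = 1.
Net area = 231.5 − 1 = 230.5.

230.5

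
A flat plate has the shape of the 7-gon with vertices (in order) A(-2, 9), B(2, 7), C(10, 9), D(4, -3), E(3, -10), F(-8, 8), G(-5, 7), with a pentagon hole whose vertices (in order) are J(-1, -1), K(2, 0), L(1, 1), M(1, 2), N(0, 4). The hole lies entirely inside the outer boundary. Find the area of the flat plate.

135.5

Outer boundary:
Σ = (-32) + (-52) + (-66) + (-31) + (-56) + (-16) + (-31) = -284
Area = |Σ|/2 = 142.
Hole:
Apply the shoelace formula: 2A = Σ (x_i·y_{i+1} − x_{i+1}·y_i), indices taken mod 5.
Σ = (2) + (2) + (1) + (4) + (4) = 13
Area = |Σ|/2 = 6.5.
Net area = 142 − 6.5 = 135.5.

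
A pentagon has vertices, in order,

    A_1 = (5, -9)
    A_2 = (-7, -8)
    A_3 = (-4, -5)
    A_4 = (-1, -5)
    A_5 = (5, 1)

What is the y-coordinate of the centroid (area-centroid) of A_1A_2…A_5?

Apply the shoelace (surveyor's) formula. First the cross-terms c_i = x_i·y_{i+1} − x_{i+1}·y_i:
  -103, 3, 15, 24, -50  ⇒  2A = -111, A = -55.5.
Then Σ (y_i + y_{i+1})·c_i = 1866, so ȳ = 1866 / (6·(-55.5)) = -622/111.

-622/111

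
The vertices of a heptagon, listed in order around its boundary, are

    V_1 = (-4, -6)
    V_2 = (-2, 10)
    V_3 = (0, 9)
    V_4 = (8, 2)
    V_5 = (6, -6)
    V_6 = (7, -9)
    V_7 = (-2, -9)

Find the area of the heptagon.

Apply Gauss's area formula: 2A = Σ (x_i·y_{i+1} − x_{i+1}·y_i), indices taken mod 7.
Σ = (-52) + (-18) + (-72) + (-60) + (-12) + (-81) + (-24) = -319
Area = |Σ|/2 = 159.5.

159.5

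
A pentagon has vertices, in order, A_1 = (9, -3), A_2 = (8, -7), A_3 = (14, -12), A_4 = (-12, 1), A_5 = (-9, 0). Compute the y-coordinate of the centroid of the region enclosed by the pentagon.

-570/131

Apply Gauss's area formula. First the cross-terms c_i = x_i·y_{i+1} − x_{i+1}·y_i:
  -39, 2, -130, 9, 27  ⇒  2A = -131, A = -65.5.
Then Σ (y_i + y_{i+1})·c_i = 1710, so ȳ = 1710 / (6·(-65.5)) = -570/131.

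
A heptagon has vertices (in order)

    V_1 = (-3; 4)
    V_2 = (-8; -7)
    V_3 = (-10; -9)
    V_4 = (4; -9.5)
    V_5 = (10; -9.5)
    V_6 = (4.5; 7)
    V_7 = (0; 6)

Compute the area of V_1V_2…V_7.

200.375

Apply the shoelace formula: 2A = Σ (x_i·y_{i+1} − x_{i+1}·y_i), indices taken mod 7.
Σ = (53) + (2) + (131) + (57) + (112.75) + (27) + (18) = 400.75
Area = |Σ|/2 = 200.375.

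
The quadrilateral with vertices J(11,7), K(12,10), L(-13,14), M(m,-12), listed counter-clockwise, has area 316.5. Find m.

The doubled signed area Σ (x_i y_{i+1} − x_{i+1} y_i) is linear in m.
With m=0 it equals 612; the coefficient of m is -7 (from the two edges through M).
So -7·m + 612 = 2·316.5 = 633 ⇒ m = -3.

-3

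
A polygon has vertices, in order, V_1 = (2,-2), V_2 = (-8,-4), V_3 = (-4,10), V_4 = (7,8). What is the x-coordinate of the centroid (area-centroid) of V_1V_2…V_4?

-20/21

Apply the surveyor's formula. First the cross-terms c_i = x_i·y_{i+1} − x_{i+1}·y_i:
  -24, -96, -102, -30  ⇒  2A = -252, A = -126.
Then Σ (x_i + x_{i+1})·c_i = 720, so x̄ = 720 / (6·(-126)) = -20/21.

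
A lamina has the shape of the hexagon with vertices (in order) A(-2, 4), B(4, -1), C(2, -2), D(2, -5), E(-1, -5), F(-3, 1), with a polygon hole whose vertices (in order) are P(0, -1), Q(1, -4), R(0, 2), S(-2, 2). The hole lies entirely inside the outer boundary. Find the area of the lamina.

29

Outer boundary:
Apply the shoelace formula: 2A = Σ (x_i·y_{i+1} − x_{i+1}·y_i), indices taken mod 6.
Σ = (-14) + (-6) + (-6) + (-15) + (-16) + (-10) = -67
Area = |Σ|/2 = 33.5.
Hole:
Cross-terms: 1, 2, 4, 2  ⇒  Σ = 9
Area = |Σ|/2 = 4.5.
Net area = 33.5 − 4.5 = 29.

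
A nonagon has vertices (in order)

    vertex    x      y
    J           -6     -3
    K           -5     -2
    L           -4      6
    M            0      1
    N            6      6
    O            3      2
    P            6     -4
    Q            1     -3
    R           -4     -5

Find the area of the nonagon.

Apply the shoelace (surveyor's) formula: 2A = Σ (x_i·y_{i+1} − x_{i+1}·y_i), indices taken mod 9.
J→K: (-6)(-2) − (-5)(-3) = -3
K→L: (-5)(6) − (-4)(-2) = -38
L→M: (-4)(1) − (0)(6) = -4
M→N: (0)(6) − (6)(1) = -6
N→O: (6)(2) − (3)(6) = -6
O→P: (3)(-4) − (6)(2) = -24
P→Q: (6)(-3) − (1)(-4) = -14
Q→R: (1)(-5) − (-4)(-3) = -17
R→J: (-4)(-3) − (-6)(-5) = -18
Σ = -130
Area = |Σ|/2 = 65.

65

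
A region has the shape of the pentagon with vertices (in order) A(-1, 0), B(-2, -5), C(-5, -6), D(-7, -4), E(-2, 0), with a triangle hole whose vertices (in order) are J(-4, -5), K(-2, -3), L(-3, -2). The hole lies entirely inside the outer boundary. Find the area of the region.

Outer boundary:
Apply the surveyor's formula: 2A = Σ (x_i·y_{i+1} − x_{i+1}·y_i), indices taken mod 5.
Σ = (5) + (-13) + (-22) + (-8) + (0) = -38
Area = |Σ|/2 = 19.
Hole:
Apply the surveyor's formula: 2A = Σ (x_i·y_{i+1} − x_{i+1}·y_i), indices taken mod 3.
Σ = (2) + (-5) + (7) = 4
Area = |Σ|/2 = 2.
Net area = 19 − 2 = 17.

17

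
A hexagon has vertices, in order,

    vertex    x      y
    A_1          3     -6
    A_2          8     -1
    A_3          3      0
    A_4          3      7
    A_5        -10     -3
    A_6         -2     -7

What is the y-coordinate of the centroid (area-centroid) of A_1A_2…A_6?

-332/227

Apply the shoelace (surveyor's) formula. First the cross-terms c_i = x_i·y_{i+1} − x_{i+1}·y_i:
  45, 3, 21, 61, 64, 33  ⇒  2A = 227, A = 113.5.
Then Σ (y_i + y_{i+1})·c_i = -996, so ȳ = -996 / (6·113.5) = -332/227.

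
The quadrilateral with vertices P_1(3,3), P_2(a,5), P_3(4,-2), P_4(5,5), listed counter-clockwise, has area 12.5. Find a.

The doubled signed area Σ (x_i y_{i+1} − x_{i+1} y_i) is linear in a.
With a=0 it equals 25; the coefficient of a is -5 (from the two edges through P_2).
So -5·a + 25 = 2·12.5 = 25 ⇒ a = 0.

0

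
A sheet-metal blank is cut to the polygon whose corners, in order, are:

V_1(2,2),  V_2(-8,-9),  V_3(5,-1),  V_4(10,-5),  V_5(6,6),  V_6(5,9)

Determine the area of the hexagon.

Cross-terms: -2, 53, -15, 90, 24, -8  ⇒  Σ = 142
Area = |Σ|/2 = 71.

71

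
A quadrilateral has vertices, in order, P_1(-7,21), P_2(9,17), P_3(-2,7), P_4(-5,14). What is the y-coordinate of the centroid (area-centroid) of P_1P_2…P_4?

3158/211

Apply Gauss's area formula. First the cross-terms c_i = x_i·y_{i+1} − x_{i+1}·y_i:
  -308, 97, 7, -7  ⇒  2A = -211, A = -105.5.
Then Σ (y_i + y_{i+1})·c_i = -9474, so ȳ = -9474 / (6·(-105.5)) = 3158/211.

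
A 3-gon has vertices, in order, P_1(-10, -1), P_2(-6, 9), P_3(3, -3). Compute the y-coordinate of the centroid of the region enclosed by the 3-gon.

Apply the shoelace formula. First the cross-terms c_i = x_i·y_{i+1} − x_{i+1}·y_i:
  -96, -9, -33  ⇒  2A = -138, A = -69.
Then Σ (y_i + y_{i+1})·c_i = -690, so ȳ = -690 / (6·(-69)) = 5/3.

5/3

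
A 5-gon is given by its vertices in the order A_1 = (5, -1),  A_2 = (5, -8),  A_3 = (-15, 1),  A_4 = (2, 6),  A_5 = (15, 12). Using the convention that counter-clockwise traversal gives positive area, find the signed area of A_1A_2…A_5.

-191.5

Apply Gauss's area formula: 2A = Σ (x_i·y_{i+1} − x_{i+1}·y_i), indices taken mod 5.
Cross-terms: -35, -115, -92, -66, -75  ⇒  Σ = -383
Signed area = Σ/2 = -191.5 (negative ⇒ clockwise traversal).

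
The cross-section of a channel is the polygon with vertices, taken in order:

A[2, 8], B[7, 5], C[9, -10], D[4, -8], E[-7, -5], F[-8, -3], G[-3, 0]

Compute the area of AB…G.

160.5

Apply the surveyor's formula: 2A = Σ (x_i·y_{i+1} − x_{i+1}·y_i), indices taken mod 7.
Σ = (-46) + (-115) + (-32) + (-76) + (-19) + (-9) + (-24) = -321
Area = |Σ|/2 = 160.5.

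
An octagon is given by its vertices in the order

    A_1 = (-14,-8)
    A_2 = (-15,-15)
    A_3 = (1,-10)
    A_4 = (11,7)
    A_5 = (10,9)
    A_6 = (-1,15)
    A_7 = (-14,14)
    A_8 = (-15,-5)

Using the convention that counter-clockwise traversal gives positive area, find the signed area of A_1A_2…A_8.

543

Apply the shoelace (surveyor's) formula: 2A = Σ (x_i·y_{i+1} − x_{i+1}·y_i), indices taken mod 8.
Σ = (90) + (165) + (117) + (29) + (159) + (196) + (280) + (50) = 1086
Signed area = Σ/2 = 543 (positive ⇒ counter-clockwise traversal).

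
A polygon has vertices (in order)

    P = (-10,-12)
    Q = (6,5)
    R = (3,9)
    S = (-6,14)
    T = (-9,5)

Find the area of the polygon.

Apply the shoelace (surveyor's) formula: 2A = Σ (x_i·y_{i+1} − x_{i+1}·y_i), indices taken mod 5.
Σ = (22) + (39) + (96) + (96) + (158) = 411
Area = |Σ|/2 = 205.5.

205.5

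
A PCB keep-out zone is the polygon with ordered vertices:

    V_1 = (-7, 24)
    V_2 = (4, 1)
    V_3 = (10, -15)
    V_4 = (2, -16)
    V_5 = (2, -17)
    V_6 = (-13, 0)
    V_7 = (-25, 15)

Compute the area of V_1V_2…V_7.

608

Cross-terms: -103, -70, -130, -2, -221, -195, -495  ⇒  Σ = -1216
Area = |Σ|/2 = 608.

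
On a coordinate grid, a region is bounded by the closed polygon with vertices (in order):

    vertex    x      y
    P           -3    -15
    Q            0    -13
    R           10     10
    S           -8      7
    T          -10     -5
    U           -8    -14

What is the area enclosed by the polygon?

303.5

Σ = (39) + (130) + (150) + (110) + (100) + (78) = 607
Area = |Σ|/2 = 303.5.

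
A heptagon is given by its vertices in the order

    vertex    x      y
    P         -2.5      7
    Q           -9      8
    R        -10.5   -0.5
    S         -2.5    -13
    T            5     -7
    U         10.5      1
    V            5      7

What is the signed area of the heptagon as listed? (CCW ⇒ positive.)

274.375

Apply the shoelace (surveyor's) formula: 2A = Σ (x_i·y_{i+1} − x_{i+1}·y_i), indices taken mod 7.
P→Q: (-2.5)(8) − (-9)(7) = 43
Q→R: (-9)(-0.5) − (-10.5)(8) = 88.5
R→S: (-10.5)(-13) − (-2.5)(-0.5) = 135.25
S→T: (-2.5)(-7) − (5)(-13) = 82.5
T→U: (5)(1) − (10.5)(-7) = 78.5
U→V: (10.5)(7) − (5)(1) = 68.5
V→P: (5)(7) − (-2.5)(7) = 52.5
Σ = 548.75
Signed area = Σ/2 = 274.375 (positive ⇒ counter-clockwise traversal).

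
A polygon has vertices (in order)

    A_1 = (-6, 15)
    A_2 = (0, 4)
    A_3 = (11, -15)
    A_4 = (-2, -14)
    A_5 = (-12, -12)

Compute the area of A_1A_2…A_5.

324

Apply the shoelace formula: 2A = Σ (x_i·y_{i+1} − x_{i+1}·y_i), indices taken mod 5.
A_1→A_2: (-6)(4) − (0)(15) = -24
A_2→A_3: (0)(-15) − (11)(4) = -44
A_3→A_4: (11)(-14) − (-2)(-15) = -184
A_4→A_5: (-2)(-12) − (-12)(-14) = -144
A_5→A_1: (-12)(15) − (-6)(-12) = -252
Σ = -648
Area = |Σ|/2 = 324.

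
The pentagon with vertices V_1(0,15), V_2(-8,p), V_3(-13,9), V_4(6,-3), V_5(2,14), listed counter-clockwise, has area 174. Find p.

The doubled signed area Σ (x_i y_{i+1} − x_{i+1} y_i) is linear in p.
With p=0 it equals 153; the coefficient of p is 13 (from the two edges through V_2).
So 13·p + 153 = 2·174 = 348 ⇒ p = 15.

15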